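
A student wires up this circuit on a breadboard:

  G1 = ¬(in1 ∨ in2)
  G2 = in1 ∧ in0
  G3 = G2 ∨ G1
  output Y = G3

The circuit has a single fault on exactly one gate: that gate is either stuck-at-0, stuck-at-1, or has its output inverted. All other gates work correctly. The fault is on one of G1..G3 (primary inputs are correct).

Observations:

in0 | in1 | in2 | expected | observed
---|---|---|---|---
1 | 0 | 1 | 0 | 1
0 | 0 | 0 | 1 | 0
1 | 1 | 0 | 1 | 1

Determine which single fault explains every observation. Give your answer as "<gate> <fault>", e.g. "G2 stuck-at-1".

Fault-free values for test 1 (in0=1, in1=0, in2=1): G1=0, G2=0, G3=0, giving Y=0. Observed 1.
Test 1: faults giving observed 1 are {G1 stuck-at-1, G1 inverted output, G2 stuck-at-1, G2 inverted output, G3 stuck-at-1, G3 inverted output}.
Test 2 (in0=0, in1=0, in2=0): fault-free G1=1, G2=0, G3=1 → 1; observed 0. Eliminates G1 stuck-at-1, G2 stuck-at-1, G2 inverted output, G3 stuck-at-1.
Test 3 (in0=1, in1=1, in2=0): fault-free G1=0, G2=1, G3=1 → 1; observed 1. Eliminates G3 inverted output.
Only G1 inverted output is consistent with every test.

G1 inverted output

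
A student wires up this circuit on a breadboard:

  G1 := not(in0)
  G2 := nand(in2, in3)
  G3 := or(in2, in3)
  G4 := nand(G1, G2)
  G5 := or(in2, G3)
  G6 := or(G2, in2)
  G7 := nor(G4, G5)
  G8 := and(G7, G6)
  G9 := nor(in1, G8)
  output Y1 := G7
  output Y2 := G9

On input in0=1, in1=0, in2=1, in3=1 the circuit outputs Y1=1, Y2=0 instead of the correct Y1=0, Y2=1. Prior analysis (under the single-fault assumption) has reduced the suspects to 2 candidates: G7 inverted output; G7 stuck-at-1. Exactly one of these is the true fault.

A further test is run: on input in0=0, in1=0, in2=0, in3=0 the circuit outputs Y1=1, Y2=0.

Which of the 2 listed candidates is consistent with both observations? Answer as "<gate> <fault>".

G7 stuck-at-1

Evaluate each candidate on input in0=0, in1=0, in2=0, in3=0:
  G7 inverted output: G1=1, G2=1, G3=0, G4=0, G5=0, G6=1, G7=0 [inverted output], G8=0, G9=1 → Y1=0, Y2=1 — eliminated
  G7 stuck-at-1: G1=1, G2=1, G3=0, G4=0, G5=0, G6=1, G7=1 [stuck-at-1], G8=1, G9=0 → Y1=1, Y2=0 — matches
Only G7 stuck-at-1 reproduces the observed Y1=1, Y2=0.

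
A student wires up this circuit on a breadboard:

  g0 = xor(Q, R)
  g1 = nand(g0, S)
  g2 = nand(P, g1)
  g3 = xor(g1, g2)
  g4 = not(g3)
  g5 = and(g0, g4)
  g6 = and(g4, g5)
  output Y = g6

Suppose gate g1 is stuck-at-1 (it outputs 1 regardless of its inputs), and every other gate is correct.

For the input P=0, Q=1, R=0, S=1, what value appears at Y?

Propagate with g1 forced: g0=1, g1=1 [stuck-at-1], g2=1, g3=0, g4=1, g5=1, g6=1.
So Y = 1. (Without the fault it would be 0.)

1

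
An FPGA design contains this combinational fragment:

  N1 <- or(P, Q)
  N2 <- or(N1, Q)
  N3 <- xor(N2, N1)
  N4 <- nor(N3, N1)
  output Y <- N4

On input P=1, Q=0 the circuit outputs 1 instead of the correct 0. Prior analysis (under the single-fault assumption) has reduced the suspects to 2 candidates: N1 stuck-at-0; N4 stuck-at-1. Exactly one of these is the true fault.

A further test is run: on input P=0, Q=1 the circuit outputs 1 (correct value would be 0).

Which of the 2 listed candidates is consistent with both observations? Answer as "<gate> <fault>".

N4 stuck-at-1

Evaluate each candidate on input P=0, Q=1:
  N1 stuck-at-0: N1=0 [stuck-at-0], N2=1, N3=1, N4=0 → 0 — eliminated
  N4 stuck-at-1: N1=1, N2=1, N3=0, N4=1 [stuck-at-1] → 1 — matches
Only N4 stuck-at-1 reproduces the observed 1.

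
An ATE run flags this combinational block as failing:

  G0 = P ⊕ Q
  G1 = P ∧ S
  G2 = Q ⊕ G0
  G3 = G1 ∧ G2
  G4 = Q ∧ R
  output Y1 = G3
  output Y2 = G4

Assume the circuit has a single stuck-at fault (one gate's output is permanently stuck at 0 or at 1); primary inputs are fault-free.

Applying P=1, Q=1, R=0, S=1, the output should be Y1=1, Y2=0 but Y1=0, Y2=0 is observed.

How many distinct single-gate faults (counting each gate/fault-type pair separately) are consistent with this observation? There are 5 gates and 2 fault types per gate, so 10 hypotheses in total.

4

Fault-free: G0=0, G1=1, G2=1, G3=1, G4=0 → Y1=1, Y2=0. Observed Y1=0, Y2=0.
  G0 stuck-at-0: output Y1=1, Y2=0 ✗
  G0 stuck-at-1: output Y1=0, Y2=0 ✓
  G1 stuck-at-0: output Y1=0, Y2=0 ✓
  G1 stuck-at-1: output Y1=1, Y2=0 ✗
  G2 stuck-at-0: output Y1=0, Y2=0 ✓
  G2 stuck-at-1: output Y1=1, Y2=0 ✗
  G3 stuck-at-0: output Y1=0, Y2=0 ✓
  G3 stuck-at-1: output Y1=1, Y2=0 ✗
  G4 stuck-at-0: output Y1=1, Y2=0 ✗
  G4 stuck-at-1: output Y1=1, Y2=1 ✗
Consistent faults: {G0 stuck-at-1, G1 stuck-at-0, G2 stuck-at-0, G3 stuck-at-0} — 4 in all.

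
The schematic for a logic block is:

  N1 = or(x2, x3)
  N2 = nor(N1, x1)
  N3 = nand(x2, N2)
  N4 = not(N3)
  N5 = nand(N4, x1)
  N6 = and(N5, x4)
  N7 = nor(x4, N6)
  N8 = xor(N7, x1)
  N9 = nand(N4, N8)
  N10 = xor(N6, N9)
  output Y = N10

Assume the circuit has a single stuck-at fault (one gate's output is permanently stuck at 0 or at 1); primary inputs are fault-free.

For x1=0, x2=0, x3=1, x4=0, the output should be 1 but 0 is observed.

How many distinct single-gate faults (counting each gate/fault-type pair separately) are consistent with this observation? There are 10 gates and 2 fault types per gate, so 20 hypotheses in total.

5

Fault-free: N1=1, N2=0, N3=1, N4=0, N5=1, N6=0, N7=1, N8=1, N9=1, N10=1 → 1. Observed 0.
  N1: none of the 2 fault types match ✗
  N2: none of the 2 fault types match ✗
  N3: stuck-at-0 ✓; others ✗
  N4: stuck-at-1 ✓; others ✗
  N5: none of the 2 fault types match ✗
  N6: stuck-at-1 ✓; others ✗
  N7: none of the 2 fault types match ✗
  N8: none of the 2 fault types match ✗
  N9: stuck-at-0 ✓; others ✗
  N10: stuck-at-0 ✓; others ✗
Consistent faults: {N3 stuck-at-0, N4 stuck-at-1, N6 stuck-at-1, N9 stuck-at-0, N10 stuck-at-0} — 5 in all.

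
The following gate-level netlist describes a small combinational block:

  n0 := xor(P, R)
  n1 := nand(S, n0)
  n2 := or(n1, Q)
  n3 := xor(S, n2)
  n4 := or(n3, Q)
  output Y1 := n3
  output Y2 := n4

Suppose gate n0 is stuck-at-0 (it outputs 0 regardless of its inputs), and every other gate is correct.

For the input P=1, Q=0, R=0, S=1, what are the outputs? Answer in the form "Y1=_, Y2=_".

Y1=0, Y2=0

Propagate with n0 forced: n0=0 [stuck-at-0], n1=1, n2=1, n3=0, n4=0.
So the outputs are Y1=0, Y2=0. (Without the fault they would be Y1=1, Y2=1.)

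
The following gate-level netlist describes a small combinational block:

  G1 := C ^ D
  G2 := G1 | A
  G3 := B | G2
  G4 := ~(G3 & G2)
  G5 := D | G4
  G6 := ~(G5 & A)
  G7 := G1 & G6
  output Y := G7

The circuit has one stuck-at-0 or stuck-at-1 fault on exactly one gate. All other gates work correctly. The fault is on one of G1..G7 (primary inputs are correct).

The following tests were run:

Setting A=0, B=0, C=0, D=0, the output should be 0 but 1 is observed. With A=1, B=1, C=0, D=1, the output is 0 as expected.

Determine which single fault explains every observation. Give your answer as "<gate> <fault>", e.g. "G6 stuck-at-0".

G1 stuck-at-1

Fault-free values for test 1 (A=0, B=0, C=0, D=0): G1=0, G2=0, G3=0, G4=1, G5=1, G6=1, G7=0, giving Y=0. Observed 1.
Test 1: faults giving observed 1 are {G1 stuck-at-1, G7 stuck-at-1}.
Test 2 (A=1, B=1, C=0, D=1): fault-free G1=1, G2=1, G3=1, G4=0, G5=1, G6=0, G7=0 → 0; observed 0. Eliminates G7 stuck-at-1.
Only G1 stuck-at-1 is consistent with every test.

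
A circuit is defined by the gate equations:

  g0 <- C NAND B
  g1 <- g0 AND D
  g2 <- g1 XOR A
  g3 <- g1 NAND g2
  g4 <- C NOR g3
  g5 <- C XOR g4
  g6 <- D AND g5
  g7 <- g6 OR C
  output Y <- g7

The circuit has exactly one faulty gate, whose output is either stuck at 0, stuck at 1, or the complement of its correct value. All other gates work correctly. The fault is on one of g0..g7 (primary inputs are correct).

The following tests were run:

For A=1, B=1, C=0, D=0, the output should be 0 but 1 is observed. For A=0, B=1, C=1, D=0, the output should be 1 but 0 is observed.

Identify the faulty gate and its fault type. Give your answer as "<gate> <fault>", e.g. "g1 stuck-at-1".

Fault-free values for test 1 (A=1, B=1, C=0, D=0): g0=1, g1=0, g2=1, g3=1, g4=0, g5=0, g6=0, g7=0, giving Y=0. Observed 1.
Test 1: faults giving observed 1 are {g6 stuck-at-1, g6 inverted output, g7 stuck-at-1, g7 inverted output}.
Test 2 (A=0, B=1, C=1, D=0): fault-free g0=0, g1=0, g2=0, g3=1, g4=0, g5=1, g6=0, g7=1 → 1; observed 0. Eliminates g6 stuck-at-1, g6 inverted output, g7 stuck-at-1.
Only g7 inverted output is consistent with every test.

g7 inverted output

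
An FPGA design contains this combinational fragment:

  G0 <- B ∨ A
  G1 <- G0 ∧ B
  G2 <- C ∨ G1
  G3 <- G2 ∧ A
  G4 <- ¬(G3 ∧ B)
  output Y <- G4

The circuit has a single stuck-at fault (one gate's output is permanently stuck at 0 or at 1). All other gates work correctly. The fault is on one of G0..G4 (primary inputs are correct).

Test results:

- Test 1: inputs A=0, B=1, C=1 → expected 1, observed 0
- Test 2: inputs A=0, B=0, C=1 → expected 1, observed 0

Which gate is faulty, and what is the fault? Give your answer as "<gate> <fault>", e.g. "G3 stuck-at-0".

G4 stuck-at-0

Fault-free values for test 1 (A=0, B=1, C=1): G0=1, G1=1, G2=1, G3=0, G4=1, giving Y=1. Observed 0.
Test 1: faults giving observed 0 are {G3 stuck-at-1, G4 stuck-at-0}.
Test 2 (A=0, B=0, C=1): fault-free G0=0, G1=0, G2=1, G3=0, G4=1 → 1; observed 0. Eliminates G3 stuck-at-1.
Only G4 stuck-at-0 is consistent with every test.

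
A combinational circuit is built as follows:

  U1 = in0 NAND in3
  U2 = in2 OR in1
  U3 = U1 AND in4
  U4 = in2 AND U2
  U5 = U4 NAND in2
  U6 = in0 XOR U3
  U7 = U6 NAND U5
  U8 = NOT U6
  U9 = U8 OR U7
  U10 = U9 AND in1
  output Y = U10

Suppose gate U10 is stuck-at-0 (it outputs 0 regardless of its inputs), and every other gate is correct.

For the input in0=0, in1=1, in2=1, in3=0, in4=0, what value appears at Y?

Propagate with U10 forced: U1=1, U2=1, U3=0, U4=1, U5=0, U6=0, U7=1, U8=1, U9=1, U10=0 [stuck-at-0].
So Y = 0. (Without the fault it would be 1.)

0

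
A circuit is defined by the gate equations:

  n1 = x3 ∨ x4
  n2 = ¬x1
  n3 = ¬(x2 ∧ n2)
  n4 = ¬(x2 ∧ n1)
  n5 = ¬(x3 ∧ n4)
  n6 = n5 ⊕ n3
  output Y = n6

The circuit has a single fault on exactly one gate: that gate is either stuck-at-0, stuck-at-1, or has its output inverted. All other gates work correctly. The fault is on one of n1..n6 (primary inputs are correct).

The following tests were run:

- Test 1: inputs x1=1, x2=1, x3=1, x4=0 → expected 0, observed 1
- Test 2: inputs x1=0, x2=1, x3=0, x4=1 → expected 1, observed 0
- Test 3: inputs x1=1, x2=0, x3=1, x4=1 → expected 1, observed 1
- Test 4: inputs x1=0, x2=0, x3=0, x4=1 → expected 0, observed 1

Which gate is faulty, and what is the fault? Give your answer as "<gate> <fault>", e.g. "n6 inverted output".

n5 stuck-at-0

Fault-free values for test 1 (x1=1, x2=1, x3=1, x4=0): n1=1, n2=0, n3=1, n4=0, n5=1, n6=0, giving Y=0. Observed 1.
Test 1: faults giving observed 1 are {n1 stuck-at-0, n1 inverted output, n2 stuck-at-1, n2 inverted output, n3 stuck-at-0, n3 inverted output, n4 stuck-at-1, n4 inverted output, n5 stuck-at-0, n5 inverted output, n6 stuck-at-1, n6 inverted output}.
Test 2 (x1=0, x2=1, x3=0, x4=1): fault-free n1=1, n2=1, n3=0, n4=0, n5=1, n6=1 → 1; observed 0. Eliminates n1 stuck-at-0, n1 inverted output, n2 stuck-at-1, n3 stuck-at-0, n4 stuck-at-1, n4 inverted output, n6 stuck-at-1.
Test 3 (x1=1, x2=0, x3=1, x4=1): fault-free n1=1, n2=0, n3=1, n4=1, n5=0, n6=1 → 1; observed 1. Eliminates n3 inverted output, n5 inverted output, n6 inverted output.
Test 4 (x1=0, x2=0, x3=0, x4=1): fault-free n1=1, n2=1, n3=1, n4=1, n5=1, n6=0 → 0; observed 1. Eliminates n2 inverted output.
Only n5 stuck-at-0 is consistent with every test.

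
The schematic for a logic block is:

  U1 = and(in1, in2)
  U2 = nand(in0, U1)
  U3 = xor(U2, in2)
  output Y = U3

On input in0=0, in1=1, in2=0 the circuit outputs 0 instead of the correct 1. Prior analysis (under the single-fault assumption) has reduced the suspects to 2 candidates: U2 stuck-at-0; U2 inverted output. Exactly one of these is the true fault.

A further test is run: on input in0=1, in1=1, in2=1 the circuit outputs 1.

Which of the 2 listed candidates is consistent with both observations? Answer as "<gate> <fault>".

U2 stuck-at-0

Evaluate each candidate on input in0=1, in1=1, in2=1:
  U2 stuck-at-0: U1=1, U2=0 [stuck-at-0], U3=1 → 1 — matches
  U2 inverted output: U1=1, U2=1 [inverted output], U3=0 → 0 — eliminated
Only U2 stuck-at-0 reproduces the observed 1.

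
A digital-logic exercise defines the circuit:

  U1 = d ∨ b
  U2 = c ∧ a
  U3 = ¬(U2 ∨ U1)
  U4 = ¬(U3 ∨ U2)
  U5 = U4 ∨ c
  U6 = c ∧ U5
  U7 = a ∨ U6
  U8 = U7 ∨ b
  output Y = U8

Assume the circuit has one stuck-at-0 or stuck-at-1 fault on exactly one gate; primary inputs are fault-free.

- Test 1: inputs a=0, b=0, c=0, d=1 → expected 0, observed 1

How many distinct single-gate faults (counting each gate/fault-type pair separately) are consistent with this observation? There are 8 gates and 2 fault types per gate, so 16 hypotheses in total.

Fault-free: U1=1, U2=0, U3=0, U4=1, U5=1, U6=0, U7=0, U8=0 → 0. Observed 1.
  U1: none of the 2 fault types match ✗
  U2: none of the 2 fault types match ✗
  U3: none of the 2 fault types match ✗
  U4: none of the 2 fault types match ✗
  U5: none of the 2 fault types match ✗
  U6: stuck-at-1 ✓; others ✗
  U7: stuck-at-1 ✓; others ✗
  U8: stuck-at-1 ✓; others ✗
Consistent faults: {U6 stuck-at-1, U7 stuck-at-1, U8 stuck-at-1} — 3 in all.

3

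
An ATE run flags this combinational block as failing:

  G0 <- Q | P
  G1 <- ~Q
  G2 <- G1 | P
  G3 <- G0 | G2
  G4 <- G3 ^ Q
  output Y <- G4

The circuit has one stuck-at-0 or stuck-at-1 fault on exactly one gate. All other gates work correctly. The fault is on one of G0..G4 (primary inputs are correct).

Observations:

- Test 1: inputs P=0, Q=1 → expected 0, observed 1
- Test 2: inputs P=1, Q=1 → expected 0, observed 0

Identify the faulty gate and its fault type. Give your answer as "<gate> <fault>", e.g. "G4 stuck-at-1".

Fault-free values for test 1 (P=0, Q=1): G0=1, G1=0, G2=0, G3=1, G4=0, giving Y=0. Observed 1.
Test 1: faults giving observed 1 are {G0 stuck-at-0, G3 stuck-at-0, G4 stuck-at-1}.
Test 2 (P=1, Q=1): fault-free G0=1, G1=0, G2=1, G3=1, G4=0 → 0; observed 0. Eliminates G3 stuck-at-0, G4 stuck-at-1.
Only G0 stuck-at-0 is consistent with every test.

G0 stuck-at-0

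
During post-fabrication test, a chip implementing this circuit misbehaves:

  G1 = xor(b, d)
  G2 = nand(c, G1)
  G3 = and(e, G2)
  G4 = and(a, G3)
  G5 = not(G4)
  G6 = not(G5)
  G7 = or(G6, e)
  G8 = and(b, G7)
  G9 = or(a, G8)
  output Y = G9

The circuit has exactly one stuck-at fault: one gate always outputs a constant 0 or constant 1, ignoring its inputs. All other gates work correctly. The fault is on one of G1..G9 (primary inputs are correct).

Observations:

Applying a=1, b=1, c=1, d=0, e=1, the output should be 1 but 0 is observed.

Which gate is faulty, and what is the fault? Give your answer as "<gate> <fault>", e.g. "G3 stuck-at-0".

G9 stuck-at-0

Fault-free values for test 1 (a=1, b=1, c=1, d=0, e=1): G1=1, G2=0, G3=0, G4=0, G5=1, G6=0, G7=1, G8=1, G9=1, giving Y=1. Observed 0.
Test 1: faults giving observed 0 are {G9 stuck-at-0}.
Only G9 stuck-at-0 is consistent with every test.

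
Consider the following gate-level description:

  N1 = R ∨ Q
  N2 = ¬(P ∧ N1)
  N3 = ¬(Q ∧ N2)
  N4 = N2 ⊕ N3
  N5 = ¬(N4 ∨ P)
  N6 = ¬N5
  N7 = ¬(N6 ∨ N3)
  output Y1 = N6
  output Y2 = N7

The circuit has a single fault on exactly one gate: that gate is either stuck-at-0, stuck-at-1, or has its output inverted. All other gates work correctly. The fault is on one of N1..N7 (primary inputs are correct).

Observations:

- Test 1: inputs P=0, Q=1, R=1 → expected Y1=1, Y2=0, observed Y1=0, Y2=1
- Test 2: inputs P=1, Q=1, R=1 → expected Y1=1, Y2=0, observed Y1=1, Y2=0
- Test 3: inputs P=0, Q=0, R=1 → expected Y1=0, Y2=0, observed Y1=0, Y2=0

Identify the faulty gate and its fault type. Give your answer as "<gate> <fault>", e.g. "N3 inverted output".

Fault-free values for test 1 (P=0, Q=1, R=1): N1=1, N2=1, N3=0, N4=1, N5=0, N6=1, N7=0, giving Y1=1, Y2=0. Observed Y1=0, Y2=1.
Test 1: faults giving observed Y1=0, Y2=1 are {N4 stuck-at-0, N4 inverted output, N5 stuck-at-1, N5 inverted output, N6 stuck-at-0, N6 inverted output}.
Test 2 (P=1, Q=1, R=1): fault-free N1=1, N2=0, N3=1, N4=1, N5=0, N6=1, N7=0 → Y1=1, Y2=0; observed Y1=1, Y2=0. Eliminates N5 stuck-at-1, N5 inverted output, N6 stuck-at-0, N6 inverted output.
Test 3 (P=0, Q=0, R=1): fault-free N1=1, N2=1, N3=1, N4=0, N5=1, N6=0, N7=0 → Y1=0, Y2=0; observed Y1=0, Y2=0. Eliminates N4 inverted output.
Only N4 stuck-at-0 is consistent with every test.

N4 stuck-at-0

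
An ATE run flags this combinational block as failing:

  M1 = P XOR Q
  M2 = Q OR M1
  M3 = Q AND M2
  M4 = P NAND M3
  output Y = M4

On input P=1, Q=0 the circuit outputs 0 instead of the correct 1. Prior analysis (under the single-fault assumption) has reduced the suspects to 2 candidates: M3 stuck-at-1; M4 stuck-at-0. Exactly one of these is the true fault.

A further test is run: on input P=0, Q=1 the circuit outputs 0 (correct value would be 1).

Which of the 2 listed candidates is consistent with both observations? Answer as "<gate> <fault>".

M4 stuck-at-0

Evaluate each candidate on input P=0, Q=1:
  M3 stuck-at-1: M1=1, M2=1, M3=1 [stuck-at-1], M4=1 → 1 — eliminated
  M4 stuck-at-0: M1=1, M2=1, M3=1, M4=0 [stuck-at-0] → 0 — matches
Only M4 stuck-at-0 reproduces the observed 0.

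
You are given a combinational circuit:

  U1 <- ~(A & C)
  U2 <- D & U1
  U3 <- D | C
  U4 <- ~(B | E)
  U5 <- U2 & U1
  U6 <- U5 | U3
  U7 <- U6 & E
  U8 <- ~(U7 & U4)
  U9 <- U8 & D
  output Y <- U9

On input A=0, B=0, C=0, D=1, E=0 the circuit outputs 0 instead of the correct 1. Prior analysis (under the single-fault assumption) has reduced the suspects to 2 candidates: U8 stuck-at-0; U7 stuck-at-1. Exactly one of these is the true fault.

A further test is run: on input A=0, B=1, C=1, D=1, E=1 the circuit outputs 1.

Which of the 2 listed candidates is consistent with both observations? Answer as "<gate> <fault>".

Evaluate each candidate on input A=0, B=1, C=1, D=1, E=1:
  U8 stuck-at-0: U1=1, U2=1, U3=1, U4=0, U5=1, U6=1, U7=1, U8=0 [stuck-at-0], U9=0 → 0 — eliminated
  U7 stuck-at-1: U1=1, U2=1, U3=1, U4=0, U5=1, U6=1, U7=1 [stuck-at-1], U8=1, U9=1 → 1 — matches
Only U7 stuck-at-1 reproduces the observed 1.

U7 stuck-at-1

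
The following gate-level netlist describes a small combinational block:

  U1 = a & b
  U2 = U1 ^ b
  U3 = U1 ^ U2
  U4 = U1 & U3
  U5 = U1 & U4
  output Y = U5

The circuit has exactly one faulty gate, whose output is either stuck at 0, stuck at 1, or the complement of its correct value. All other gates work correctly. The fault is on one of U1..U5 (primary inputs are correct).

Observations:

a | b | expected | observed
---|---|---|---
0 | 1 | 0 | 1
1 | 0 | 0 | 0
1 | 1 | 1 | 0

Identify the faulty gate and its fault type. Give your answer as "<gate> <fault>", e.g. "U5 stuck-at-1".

U1 inverted output

Fault-free values for test 1 (a=0, b=1): U1=0, U2=1, U3=1, U4=0, U5=0, giving Y=0. Observed 1.
Test 1: faults giving observed 1 are {U1 stuck-at-1, U1 inverted output, U5 stuck-at-1, U5 inverted output}.
Test 2 (a=1, b=0): fault-free U1=0, U2=0, U3=0, U4=0, U5=0 → 0; observed 0. Eliminates U5 stuck-at-1, U5 inverted output.
Test 3 (a=1, b=1): fault-free U1=1, U2=0, U3=1, U4=1, U5=1 → 1; observed 0. Eliminates U1 stuck-at-1.
Only U1 inverted output is consistent with every test.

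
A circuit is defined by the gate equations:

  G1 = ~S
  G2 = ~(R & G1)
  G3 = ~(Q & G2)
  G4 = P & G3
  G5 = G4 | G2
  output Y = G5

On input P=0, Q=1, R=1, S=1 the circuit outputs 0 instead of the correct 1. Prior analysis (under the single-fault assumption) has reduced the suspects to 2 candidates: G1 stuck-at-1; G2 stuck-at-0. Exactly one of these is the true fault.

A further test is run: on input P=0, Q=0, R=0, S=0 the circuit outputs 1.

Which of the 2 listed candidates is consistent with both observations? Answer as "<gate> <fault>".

Evaluate each candidate on input P=0, Q=0, R=0, S=0:
  G1 stuck-at-1: G1=1 [stuck-at-1], G2=1, G3=1, G4=0, G5=1 → 1 — matches
  G2 stuck-at-0: G1=1, G2=0 [stuck-at-0], G3=1, G4=0, G5=0 → 0 — eliminated
Only G1 stuck-at-1 reproduces the observed 1.

G1 stuck-at-1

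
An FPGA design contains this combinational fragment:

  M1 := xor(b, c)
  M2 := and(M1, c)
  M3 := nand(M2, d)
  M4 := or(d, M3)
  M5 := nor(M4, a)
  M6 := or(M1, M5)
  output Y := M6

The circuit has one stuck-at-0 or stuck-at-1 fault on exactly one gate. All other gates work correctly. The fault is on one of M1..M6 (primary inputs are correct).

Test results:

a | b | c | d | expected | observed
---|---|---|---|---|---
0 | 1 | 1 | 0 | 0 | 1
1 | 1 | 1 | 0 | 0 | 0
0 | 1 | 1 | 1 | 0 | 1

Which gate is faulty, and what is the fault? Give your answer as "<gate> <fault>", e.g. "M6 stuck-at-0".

Fault-free values for test 1 (a=0, b=1, c=1, d=0): M1=0, M2=0, M3=1, M4=1, M5=0, M6=0, giving Y=0. Observed 1.
Test 1: faults giving observed 1 are {M1 stuck-at-1, M3 stuck-at-0, M4 stuck-at-0, M5 stuck-at-1, M6 stuck-at-1}.
Test 2 (a=1, b=1, c=1, d=0): fault-free M1=0, M2=0, M3=1, M4=1, M5=0, M6=0 → 0; observed 0. Eliminates M1 stuck-at-1, M5 stuck-at-1, M6 stuck-at-1.
Test 3 (a=0, b=1, c=1, d=1): fault-free M1=0, M2=0, M3=1, M4=1, M5=0, M6=0 → 0; observed 1. Eliminates M3 stuck-at-0.
Only M4 stuck-at-0 is consistent with every test.

M4 stuck-at-0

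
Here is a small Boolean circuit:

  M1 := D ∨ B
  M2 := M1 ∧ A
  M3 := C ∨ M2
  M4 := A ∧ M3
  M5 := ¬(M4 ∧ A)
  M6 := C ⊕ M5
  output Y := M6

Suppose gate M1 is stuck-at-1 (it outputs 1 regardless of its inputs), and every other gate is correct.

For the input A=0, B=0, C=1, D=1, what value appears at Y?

Propagate with M1 forced: M1=1 [stuck-at-1], M2=0, M3=1, M4=0, M5=1, M6=0.
So Y = 0. (Same as the fault-free value — the fault is masked on this input.)

0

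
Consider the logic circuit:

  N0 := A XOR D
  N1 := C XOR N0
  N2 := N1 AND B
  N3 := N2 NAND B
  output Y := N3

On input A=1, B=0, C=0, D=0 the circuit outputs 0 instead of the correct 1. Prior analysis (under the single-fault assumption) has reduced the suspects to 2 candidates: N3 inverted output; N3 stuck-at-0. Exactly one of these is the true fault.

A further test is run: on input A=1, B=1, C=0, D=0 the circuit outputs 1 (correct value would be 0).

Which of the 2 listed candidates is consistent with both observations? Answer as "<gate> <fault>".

N3 inverted output

Evaluate each candidate on input A=1, B=1, C=0, D=0:
  N3 inverted output: N0=1, N1=1, N2=1, N3=1 [inverted output] → 1 — matches
  N3 stuck-at-0: N0=1, N1=1, N2=1, N3=0 [stuck-at-0] → 0 — eliminated
Only N3 inverted output reproduces the observed 1.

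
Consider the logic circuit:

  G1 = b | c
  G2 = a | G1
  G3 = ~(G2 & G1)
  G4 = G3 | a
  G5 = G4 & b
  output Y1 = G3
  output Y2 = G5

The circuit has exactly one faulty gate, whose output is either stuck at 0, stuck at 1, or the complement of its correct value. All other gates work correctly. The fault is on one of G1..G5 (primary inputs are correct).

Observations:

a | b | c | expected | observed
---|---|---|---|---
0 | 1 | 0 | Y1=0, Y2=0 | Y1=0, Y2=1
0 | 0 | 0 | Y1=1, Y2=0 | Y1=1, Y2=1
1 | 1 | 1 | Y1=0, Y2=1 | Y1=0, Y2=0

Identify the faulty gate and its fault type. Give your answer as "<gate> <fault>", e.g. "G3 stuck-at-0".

Fault-free values for test 1 (a=0, b=1, c=0): G1=1, G2=1, G3=0, G4=0, G5=0, giving Y1=0, Y2=0. Observed Y1=0, Y2=1.
Test 1: faults giving observed Y1=0, Y2=1 are {G4 stuck-at-1, G4 inverted output, G5 stuck-at-1, G5 inverted output}.
Test 2 (a=0, b=0, c=0): fault-free G1=0, G2=0, G3=1, G4=1, G5=0 → Y1=1, Y2=0; observed Y1=1, Y2=1. Eliminates G4 stuck-at-1, G4 inverted output.
Test 3 (a=1, b=1, c=1): fault-free G1=1, G2=1, G3=0, G4=1, G5=1 → Y1=0, Y2=1; observed Y1=0, Y2=0. Eliminates G5 stuck-at-1.
Only G5 inverted output is consistent with every test.

G5 inverted output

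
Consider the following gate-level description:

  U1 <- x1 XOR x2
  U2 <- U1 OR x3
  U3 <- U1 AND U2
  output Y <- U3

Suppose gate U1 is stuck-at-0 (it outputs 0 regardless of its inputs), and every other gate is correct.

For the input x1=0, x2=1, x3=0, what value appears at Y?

0

Propagate with U1 forced: U1=0 [stuck-at-0], U2=0, U3=0.
So Y = 0. (Without the fault it would be 1.)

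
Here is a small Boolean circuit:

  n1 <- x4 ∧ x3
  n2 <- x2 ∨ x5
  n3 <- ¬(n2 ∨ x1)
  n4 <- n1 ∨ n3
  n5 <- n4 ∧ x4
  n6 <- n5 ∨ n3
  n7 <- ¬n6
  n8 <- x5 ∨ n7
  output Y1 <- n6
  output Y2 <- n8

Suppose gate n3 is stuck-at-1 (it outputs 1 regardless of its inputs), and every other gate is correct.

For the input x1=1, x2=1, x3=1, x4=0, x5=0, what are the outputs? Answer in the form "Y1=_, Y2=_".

Propagate with n3 forced: n1=0, n2=1, n3=1 [stuck-at-1], n4=1, n5=0, n6=1, n7=0, n8=0.
So the outputs are Y1=1, Y2=0. (Without the fault they would be Y1=0, Y2=1.)

Y1=1, Y2=0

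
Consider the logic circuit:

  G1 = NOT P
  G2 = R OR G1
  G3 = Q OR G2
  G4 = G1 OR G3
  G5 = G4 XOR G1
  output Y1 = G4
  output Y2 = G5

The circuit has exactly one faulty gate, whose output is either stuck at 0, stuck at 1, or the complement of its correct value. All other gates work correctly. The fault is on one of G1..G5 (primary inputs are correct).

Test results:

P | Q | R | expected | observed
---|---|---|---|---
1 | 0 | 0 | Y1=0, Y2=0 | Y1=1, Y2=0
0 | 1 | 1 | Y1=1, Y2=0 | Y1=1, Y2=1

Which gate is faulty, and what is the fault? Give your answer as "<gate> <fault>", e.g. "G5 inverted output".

G1 inverted output

Fault-free values for test 1 (P=1, Q=0, R=0): G1=0, G2=0, G3=0, G4=0, G5=0, giving Y1=0, Y2=0. Observed Y1=1, Y2=0.
Test 1: faults giving observed Y1=1, Y2=0 are {G1 stuck-at-1, G1 inverted output}.
Test 2 (P=0, Q=1, R=1): fault-free G1=1, G2=1, G3=1, G4=1, G5=0 → Y1=1, Y2=0; observed Y1=1, Y2=1. Eliminates G1 stuck-at-1.
Only G1 inverted output is consistent with every test.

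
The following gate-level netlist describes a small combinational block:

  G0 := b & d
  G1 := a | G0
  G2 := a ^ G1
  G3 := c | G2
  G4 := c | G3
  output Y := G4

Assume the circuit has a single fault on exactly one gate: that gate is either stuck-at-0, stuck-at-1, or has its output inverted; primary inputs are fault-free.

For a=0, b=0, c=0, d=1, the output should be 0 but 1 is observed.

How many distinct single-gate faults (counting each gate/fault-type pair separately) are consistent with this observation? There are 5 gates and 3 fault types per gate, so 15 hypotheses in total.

Fault-free: G0=0, G1=0, G2=0, G3=0, G4=0 → 0. Observed 1.
  G0: stuck-at-1, inverted output ✓; others ✗
  G1: stuck-at-1, inverted output ✓; others ✗
  G2: stuck-at-1, inverted output ✓; others ✗
  G3: stuck-at-1, inverted output ✓; others ✗
  G4: stuck-at-1, inverted output ✓; others ✗
Consistent faults: {G0 stuck-at-1, G0 inverted output, G1 stuck-at-1, G1 inverted output, G2 stuck-at-1, G2 inverted output, G3 stuck-at-1, G3 inverted output, G4 stuck-at-1, G4 inverted output} — 10 in all.

10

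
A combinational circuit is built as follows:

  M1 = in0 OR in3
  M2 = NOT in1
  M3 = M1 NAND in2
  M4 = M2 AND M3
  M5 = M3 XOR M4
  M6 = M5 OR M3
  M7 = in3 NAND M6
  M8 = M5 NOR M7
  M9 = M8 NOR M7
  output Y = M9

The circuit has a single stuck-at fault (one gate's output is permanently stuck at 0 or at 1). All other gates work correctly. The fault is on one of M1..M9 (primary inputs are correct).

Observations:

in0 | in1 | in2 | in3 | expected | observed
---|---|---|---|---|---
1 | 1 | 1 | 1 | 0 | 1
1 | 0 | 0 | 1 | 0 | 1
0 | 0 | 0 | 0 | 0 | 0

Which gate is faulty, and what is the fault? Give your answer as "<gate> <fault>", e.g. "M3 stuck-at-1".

Fault-free values for test 1 (in0=1, in1=1, in2=1, in3=1): M1=1, M2=0, M3=0, M4=0, M5=0, M6=0, M7=1, M8=0, M9=0, giving Y=0. Observed 1.
Test 1: faults giving observed 1 are {M1 stuck-at-0, M3 stuck-at-1, M4 stuck-at-1, M5 stuck-at-1, M9 stuck-at-1}.
Test 2 (in0=1, in1=0, in2=0, in3=1): fault-free M1=1, M2=1, M3=1, M4=1, M5=0, M6=1, M7=0, M8=1, M9=0 → 0; observed 1. Eliminates M1 stuck-at-0, M3 stuck-at-1, M4 stuck-at-1.
Test 3 (in0=0, in1=0, in2=0, in3=0): fault-free M1=0, M2=1, M3=1, M4=1, M5=0, M6=1, M7=1, M8=0, M9=0 → 0; observed 0. Eliminates M9 stuck-at-1.
Only M5 stuck-at-1 is consistent with every test.

M5 stuck-at-1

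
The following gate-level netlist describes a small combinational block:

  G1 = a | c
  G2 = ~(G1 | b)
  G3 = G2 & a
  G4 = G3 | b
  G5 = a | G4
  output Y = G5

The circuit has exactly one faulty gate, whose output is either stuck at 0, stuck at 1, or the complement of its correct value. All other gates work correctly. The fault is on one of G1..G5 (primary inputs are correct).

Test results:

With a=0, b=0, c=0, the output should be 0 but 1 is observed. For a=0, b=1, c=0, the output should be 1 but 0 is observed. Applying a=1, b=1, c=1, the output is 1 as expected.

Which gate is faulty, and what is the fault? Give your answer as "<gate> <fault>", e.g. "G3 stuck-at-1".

Fault-free values for test 1 (a=0, b=0, c=0): G1=0, G2=1, G3=0, G4=0, G5=0, giving Y=0. Observed 1.
Test 1: faults giving observed 1 are {G3 stuck-at-1, G3 inverted output, G4 stuck-at-1, G4 inverted output, G5 stuck-at-1, G5 inverted output}.
Test 2 (a=0, b=1, c=0): fault-free G1=0, G2=0, G3=0, G4=1, G5=1 → 1; observed 0. Eliminates G3 stuck-at-1, G3 inverted output, G4 stuck-at-1, G5 stuck-at-1.
Test 3 (a=1, b=1, c=1): fault-free G1=1, G2=0, G3=0, G4=1, G5=1 → 1; observed 1. Eliminates G5 inverted output.
Only G4 inverted output is consistent with every test.

G4 inverted output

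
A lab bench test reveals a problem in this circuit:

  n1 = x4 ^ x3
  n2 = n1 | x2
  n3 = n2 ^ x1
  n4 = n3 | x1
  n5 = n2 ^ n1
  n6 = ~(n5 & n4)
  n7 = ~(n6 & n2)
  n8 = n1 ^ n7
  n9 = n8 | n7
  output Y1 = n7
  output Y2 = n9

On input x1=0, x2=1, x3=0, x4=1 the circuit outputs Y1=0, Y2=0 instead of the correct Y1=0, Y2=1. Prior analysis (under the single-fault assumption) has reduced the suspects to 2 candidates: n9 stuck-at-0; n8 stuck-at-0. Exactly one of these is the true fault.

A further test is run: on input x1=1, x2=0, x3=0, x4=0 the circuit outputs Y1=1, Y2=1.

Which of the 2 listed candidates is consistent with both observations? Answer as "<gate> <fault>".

n8 stuck-at-0

Evaluate each candidate on input x1=1, x2=0, x3=0, x4=0:
  n9 stuck-at-0: n1=0, n2=0, n3=1, n4=1, n5=0, n6=1, n7=1, n8=1, n9=0 [stuck-at-0] → Y1=1, Y2=0 — eliminated
  n8 stuck-at-0: n1=0, n2=0, n3=1, n4=1, n5=0, n6=1, n7=1, n8=0 [stuck-at-0], n9=1 → Y1=1, Y2=1 — matches
Only n8 stuck-at-0 reproduces the observed Y1=1, Y2=1.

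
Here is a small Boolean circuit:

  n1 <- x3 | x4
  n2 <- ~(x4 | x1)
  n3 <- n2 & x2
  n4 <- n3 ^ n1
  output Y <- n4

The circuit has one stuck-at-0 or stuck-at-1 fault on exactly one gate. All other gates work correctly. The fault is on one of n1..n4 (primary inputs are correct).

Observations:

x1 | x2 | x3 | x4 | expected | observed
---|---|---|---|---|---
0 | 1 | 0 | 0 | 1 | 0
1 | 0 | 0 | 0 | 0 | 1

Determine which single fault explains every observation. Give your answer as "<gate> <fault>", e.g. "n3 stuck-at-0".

Fault-free values for test 1 (x1=0, x2=1, x3=0, x4=0): n1=0, n2=1, n3=1, n4=1, giving Y=1. Observed 0.
Test 1: faults giving observed 0 are {n1 stuck-at-1, n2 stuck-at-0, n3 stuck-at-0, n4 stuck-at-0}.
Test 2 (x1=1, x2=0, x3=0, x4=0): fault-free n1=0, n2=0, n3=0, n4=0 → 0; observed 1. Eliminates n2 stuck-at-0, n3 stuck-at-0, n4 stuck-at-0.
Only n1 stuck-at-1 is consistent with every test.

n1 stuck-at-1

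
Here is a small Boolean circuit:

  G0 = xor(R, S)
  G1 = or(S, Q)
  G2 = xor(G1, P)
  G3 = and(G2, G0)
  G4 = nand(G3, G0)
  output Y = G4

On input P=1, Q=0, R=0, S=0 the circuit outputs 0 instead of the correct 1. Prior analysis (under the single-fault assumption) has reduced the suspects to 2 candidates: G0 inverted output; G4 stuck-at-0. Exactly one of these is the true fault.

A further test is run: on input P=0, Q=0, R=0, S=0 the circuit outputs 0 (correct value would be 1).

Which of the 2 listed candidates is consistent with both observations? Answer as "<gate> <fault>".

G4 stuck-at-0

Evaluate each candidate on input P=0, Q=0, R=0, S=0:
  G0 inverted output: G0=1 [inverted output], G1=0, G2=0, G3=0, G4=1 → 1 — eliminated
  G4 stuck-at-0: G0=0, G1=0, G2=0, G3=0, G4=0 [stuck-at-0] → 0 — matches
Only G4 stuck-at-0 reproduces the observed 0.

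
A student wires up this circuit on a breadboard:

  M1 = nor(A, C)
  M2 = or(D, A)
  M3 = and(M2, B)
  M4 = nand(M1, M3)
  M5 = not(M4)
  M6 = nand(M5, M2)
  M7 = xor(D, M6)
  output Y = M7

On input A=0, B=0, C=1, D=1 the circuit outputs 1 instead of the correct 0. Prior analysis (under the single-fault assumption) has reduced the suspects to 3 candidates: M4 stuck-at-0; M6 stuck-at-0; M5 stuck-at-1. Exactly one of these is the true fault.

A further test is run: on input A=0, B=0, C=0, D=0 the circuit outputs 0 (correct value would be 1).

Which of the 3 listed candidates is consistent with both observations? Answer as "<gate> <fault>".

Evaluate each candidate on input A=0, B=0, C=0, D=0:
  M4 stuck-at-0: M1=1, M2=0, M3=0, M4=0 [stuck-at-0], M5=1, M6=1, M7=1 → 1 — eliminated
  M6 stuck-at-0: M1=1, M2=0, M3=0, M4=1, M5=0, M6=0 [stuck-at-0], M7=0 → 0 — matches
  M5 stuck-at-1: M1=1, M2=0, M3=0, M4=1, M5=1 [stuck-at-1], M6=1, M7=1 → 1 — eliminated
Only M6 stuck-at-0 reproduces the observed 0.

M6 stuck-at-0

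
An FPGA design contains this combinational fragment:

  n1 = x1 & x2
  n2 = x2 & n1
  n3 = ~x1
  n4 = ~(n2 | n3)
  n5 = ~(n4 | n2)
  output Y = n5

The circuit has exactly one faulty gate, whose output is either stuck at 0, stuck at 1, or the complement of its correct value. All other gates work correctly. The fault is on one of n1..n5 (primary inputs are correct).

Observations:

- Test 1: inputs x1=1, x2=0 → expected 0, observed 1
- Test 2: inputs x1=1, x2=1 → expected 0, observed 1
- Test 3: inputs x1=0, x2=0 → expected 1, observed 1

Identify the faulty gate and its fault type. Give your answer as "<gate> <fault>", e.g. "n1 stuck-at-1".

Fault-free values for test 1 (x1=1, x2=0): n1=0, n2=0, n3=0, n4=1, n5=0, giving Y=0. Observed 1.
Test 1: faults giving observed 1 are {n3 stuck-at-1, n3 inverted output, n4 stuck-at-0, n4 inverted output, n5 stuck-at-1, n5 inverted output}.
Test 2 (x1=1, x2=1): fault-free n1=1, n2=1, n3=0, n4=0, n5=0 → 0; observed 1. Eliminates n3 stuck-at-1, n3 inverted output, n4 stuck-at-0, n4 inverted output.
Test 3 (x1=0, x2=0): fault-free n1=0, n2=0, n3=1, n4=0, n5=1 → 1; observed 1. Eliminates n5 inverted output.
Only n5 stuck-at-1 is consistent with every test.

n5 stuck-at-1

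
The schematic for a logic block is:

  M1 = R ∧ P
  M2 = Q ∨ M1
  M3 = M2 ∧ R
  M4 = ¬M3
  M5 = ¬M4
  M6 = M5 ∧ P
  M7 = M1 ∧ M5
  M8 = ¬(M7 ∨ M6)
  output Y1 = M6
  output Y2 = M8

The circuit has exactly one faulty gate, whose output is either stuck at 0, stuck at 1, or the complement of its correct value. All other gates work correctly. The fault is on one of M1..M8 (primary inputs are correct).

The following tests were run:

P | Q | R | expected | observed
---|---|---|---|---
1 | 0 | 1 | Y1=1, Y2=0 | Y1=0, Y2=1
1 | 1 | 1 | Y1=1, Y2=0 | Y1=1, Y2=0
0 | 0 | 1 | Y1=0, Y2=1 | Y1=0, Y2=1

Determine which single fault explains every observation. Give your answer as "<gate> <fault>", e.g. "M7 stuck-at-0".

M1 stuck-at-0

Fault-free values for test 1 (P=1, Q=0, R=1): M1=1, M2=1, M3=1, M4=0, M5=1, M6=1, M7=1, M8=0, giving Y1=1, Y2=0. Observed Y1=0, Y2=1.
Test 1: faults giving observed Y1=0, Y2=1 are {M1 stuck-at-0, M1 inverted output, M2 stuck-at-0, M2 inverted output, M3 stuck-at-0, M3 inverted output, M4 stuck-at-1, M4 inverted output, M5 stuck-at-0, M5 inverted output}.
Test 2 (P=1, Q=1, R=1): fault-free M1=1, M2=1, M3=1, M4=0, M5=1, M6=1, M7=1, M8=0 → Y1=1, Y2=0; observed Y1=1, Y2=0. Eliminates M2 stuck-at-0, M2 inverted output, M3 stuck-at-0, M3 inverted output, M4 stuck-at-1, M4 inverted output, M5 stuck-at-0, M5 inverted output.
Test 3 (P=0, Q=0, R=1): fault-free M1=0, M2=0, M3=0, M4=1, M5=0, M6=0, M7=0, M8=1 → Y1=0, Y2=1; observed Y1=0, Y2=1. Eliminates M1 inverted output.
Only M1 stuck-at-0 is consistent with every test.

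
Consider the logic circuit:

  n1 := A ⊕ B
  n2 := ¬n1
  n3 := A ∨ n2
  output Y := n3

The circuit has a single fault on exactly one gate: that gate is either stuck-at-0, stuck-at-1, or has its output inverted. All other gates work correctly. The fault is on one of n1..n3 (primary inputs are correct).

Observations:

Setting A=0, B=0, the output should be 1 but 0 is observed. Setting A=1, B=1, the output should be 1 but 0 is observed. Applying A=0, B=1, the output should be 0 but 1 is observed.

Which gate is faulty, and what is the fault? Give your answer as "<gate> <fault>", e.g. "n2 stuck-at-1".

n3 inverted output

Fault-free values for test 1 (A=0, B=0): n1=0, n2=1, n3=1, giving Y=1. Observed 0.
Test 1: faults giving observed 0 are {n1 stuck-at-1, n1 inverted output, n2 stuck-at-0, n2 inverted output, n3 stuck-at-0, n3 inverted output}.
Test 2 (A=1, B=1): fault-free n1=0, n2=1, n3=1 → 1; observed 0. Eliminates n1 stuck-at-1, n1 inverted output, n2 stuck-at-0, n2 inverted output.
Test 3 (A=0, B=1): fault-free n1=1, n2=0, n3=0 → 0; observed 1. Eliminates n3 stuck-at-0.
Only n3 inverted output is consistent with every test.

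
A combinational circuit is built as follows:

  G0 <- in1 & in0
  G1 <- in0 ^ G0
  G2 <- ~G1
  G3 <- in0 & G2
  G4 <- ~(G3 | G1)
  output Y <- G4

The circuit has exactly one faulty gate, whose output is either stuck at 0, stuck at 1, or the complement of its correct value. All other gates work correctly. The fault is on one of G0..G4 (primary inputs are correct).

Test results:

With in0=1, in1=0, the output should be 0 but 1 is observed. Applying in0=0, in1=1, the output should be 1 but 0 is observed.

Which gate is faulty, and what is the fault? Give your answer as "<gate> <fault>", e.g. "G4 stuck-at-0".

Fault-free values for test 1 (in0=1, in1=0): G0=0, G1=1, G2=0, G3=0, G4=0, giving Y=0. Observed 1.
Test 1: faults giving observed 1 are {G4 stuck-at-1, G4 inverted output}.
Test 2 (in0=0, in1=1): fault-free G0=0, G1=0, G2=1, G3=0, G4=1 → 1; observed 0. Eliminates G4 stuck-at-1.
Only G4 inverted output is consistent with every test.

G4 inverted output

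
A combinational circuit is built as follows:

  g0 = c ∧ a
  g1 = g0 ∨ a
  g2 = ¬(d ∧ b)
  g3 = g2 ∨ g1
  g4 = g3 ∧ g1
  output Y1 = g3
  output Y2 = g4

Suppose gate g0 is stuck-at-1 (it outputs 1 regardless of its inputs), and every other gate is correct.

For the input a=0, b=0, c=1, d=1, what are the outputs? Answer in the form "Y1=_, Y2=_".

Propagate with g0 forced: g0=1 [stuck-at-1], g1=1, g2=1, g3=1, g4=1.
So the outputs are Y1=1, Y2=1. (Without the fault they would be Y1=1, Y2=0.)

Y1=1, Y2=1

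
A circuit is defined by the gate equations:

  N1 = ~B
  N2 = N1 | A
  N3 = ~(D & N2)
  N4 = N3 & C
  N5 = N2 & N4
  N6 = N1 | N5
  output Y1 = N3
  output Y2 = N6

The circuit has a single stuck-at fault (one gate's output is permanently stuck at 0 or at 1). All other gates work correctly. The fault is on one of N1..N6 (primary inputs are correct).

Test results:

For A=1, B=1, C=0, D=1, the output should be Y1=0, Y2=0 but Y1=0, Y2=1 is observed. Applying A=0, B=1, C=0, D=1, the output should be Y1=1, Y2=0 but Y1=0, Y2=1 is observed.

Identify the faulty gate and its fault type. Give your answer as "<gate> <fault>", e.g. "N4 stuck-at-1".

Fault-free values for test 1 (A=1, B=1, C=0, D=1): N1=0, N2=1, N3=0, N4=0, N5=0, N6=0, giving Y1=0, Y2=0. Observed Y1=0, Y2=1.
Test 1: faults giving observed Y1=0, Y2=1 are {N1 stuck-at-1, N4 stuck-at-1, N5 stuck-at-1, N6 stuck-at-1}.
Test 2 (A=0, B=1, C=0, D=1): fault-free N1=0, N2=0, N3=1, N4=0, N5=0, N6=0 → Y1=1, Y2=0; observed Y1=0, Y2=1. Eliminates N4 stuck-at-1, N5 stuck-at-1, N6 stuck-at-1.
Only N1 stuck-at-1 is consistent with every test.

N1 stuck-at-1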